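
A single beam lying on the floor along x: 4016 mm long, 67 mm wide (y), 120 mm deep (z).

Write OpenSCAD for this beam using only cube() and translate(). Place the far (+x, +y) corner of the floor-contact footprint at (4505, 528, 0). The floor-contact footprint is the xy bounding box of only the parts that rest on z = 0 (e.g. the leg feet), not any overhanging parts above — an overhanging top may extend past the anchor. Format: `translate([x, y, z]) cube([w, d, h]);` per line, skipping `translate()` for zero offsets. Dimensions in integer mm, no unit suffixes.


translate([489, 461, 0]) cube([4016, 67, 120]);


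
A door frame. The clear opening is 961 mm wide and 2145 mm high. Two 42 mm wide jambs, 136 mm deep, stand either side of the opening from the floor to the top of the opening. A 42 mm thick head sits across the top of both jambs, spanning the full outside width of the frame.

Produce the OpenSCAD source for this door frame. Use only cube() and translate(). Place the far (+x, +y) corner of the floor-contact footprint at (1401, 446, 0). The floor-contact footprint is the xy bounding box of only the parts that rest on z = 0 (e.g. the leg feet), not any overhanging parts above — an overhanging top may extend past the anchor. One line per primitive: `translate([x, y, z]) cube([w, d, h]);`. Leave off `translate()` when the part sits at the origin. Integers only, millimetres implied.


translate([356, 310, 0]) cube([42, 136, 2145]);
translate([1359, 310, 0]) cube([42, 136, 2145]);
translate([356, 310, 2145]) cube([1045, 136, 42]);


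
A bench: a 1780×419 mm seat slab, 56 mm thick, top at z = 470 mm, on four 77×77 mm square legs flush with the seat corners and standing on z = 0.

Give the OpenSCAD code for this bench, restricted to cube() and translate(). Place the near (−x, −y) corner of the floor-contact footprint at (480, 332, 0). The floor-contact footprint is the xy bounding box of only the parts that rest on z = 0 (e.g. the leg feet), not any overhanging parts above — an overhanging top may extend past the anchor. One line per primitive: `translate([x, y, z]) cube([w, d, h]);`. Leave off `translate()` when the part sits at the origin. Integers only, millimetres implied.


// leg_h = 470 − 56 = 414
translate([480, 332, 414]) cube([1780, 419, 56]);
translate([480, 332, 0]) cube([77, 77, 414]);
translate([480, 674, 0]) cube([77, 77, 414]);
translate([2183, 332, 0]) cube([77, 77, 414]);
translate([2183, 674, 0]) cube([77, 77, 414]);


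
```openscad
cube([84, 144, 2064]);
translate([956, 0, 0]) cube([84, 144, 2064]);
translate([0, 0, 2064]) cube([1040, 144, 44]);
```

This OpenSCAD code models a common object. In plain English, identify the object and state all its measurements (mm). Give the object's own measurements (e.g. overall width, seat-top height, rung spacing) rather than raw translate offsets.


A door frame. The clear opening is 872 mm wide and 2064 mm high. Two 84 mm wide jambs, 144 mm deep, stand either side of the opening from the floor to the top of the opening. A 44 mm thick head sits across the top of both jambs, spanning the full outside width of the frame.


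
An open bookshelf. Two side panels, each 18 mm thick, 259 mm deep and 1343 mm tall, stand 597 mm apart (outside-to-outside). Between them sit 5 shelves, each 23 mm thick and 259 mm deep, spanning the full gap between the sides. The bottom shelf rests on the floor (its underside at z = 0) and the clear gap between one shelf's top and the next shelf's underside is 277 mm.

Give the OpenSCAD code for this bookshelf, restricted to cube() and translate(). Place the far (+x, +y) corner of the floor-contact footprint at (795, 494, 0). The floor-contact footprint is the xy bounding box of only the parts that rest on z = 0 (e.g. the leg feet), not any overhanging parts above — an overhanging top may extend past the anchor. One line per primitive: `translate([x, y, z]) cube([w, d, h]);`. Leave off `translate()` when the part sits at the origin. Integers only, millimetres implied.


translate([198, 235, 0]) cube([18, 259, 1343]);
translate([777, 235, 0]) cube([18, 259, 1343]);
translate([216, 235, 0]) cube([561, 259, 23]);
translate([216, 235, 300]) cube([561, 259, 23]);
translate([216, 235, 600]) cube([561, 259, 23]);
translate([216, 235, 900]) cube([561, 259, 23]);
translate([216, 235, 1200]) cube([561, 259, 23]);


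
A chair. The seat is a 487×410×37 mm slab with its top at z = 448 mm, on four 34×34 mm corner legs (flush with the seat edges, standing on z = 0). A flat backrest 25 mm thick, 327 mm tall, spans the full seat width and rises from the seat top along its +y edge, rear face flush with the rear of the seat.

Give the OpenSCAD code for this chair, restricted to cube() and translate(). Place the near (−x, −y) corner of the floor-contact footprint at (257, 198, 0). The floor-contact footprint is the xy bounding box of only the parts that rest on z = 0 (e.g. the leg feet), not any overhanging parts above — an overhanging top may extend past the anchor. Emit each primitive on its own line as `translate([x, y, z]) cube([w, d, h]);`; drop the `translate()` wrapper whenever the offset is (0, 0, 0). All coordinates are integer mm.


translate([257, 198, 411]) cube([487, 410, 37]);
translate([257, 198, 0]) cube([34, 34, 411]);
translate([710, 198, 0]) cube([34, 34, 411]);
translate([257, 574, 0]) cube([34, 34, 411]);
translate([710, 574, 0]) cube([34, 34, 411]);
translate([257, 583, 448]) cube([487, 25, 327]);


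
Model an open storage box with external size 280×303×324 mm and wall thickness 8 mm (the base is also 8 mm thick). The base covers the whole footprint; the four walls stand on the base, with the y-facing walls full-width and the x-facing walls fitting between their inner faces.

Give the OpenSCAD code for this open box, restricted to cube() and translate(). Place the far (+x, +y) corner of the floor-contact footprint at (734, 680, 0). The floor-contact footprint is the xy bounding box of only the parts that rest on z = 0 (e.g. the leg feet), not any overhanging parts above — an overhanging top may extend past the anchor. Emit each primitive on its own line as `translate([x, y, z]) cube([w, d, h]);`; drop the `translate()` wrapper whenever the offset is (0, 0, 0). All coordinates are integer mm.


translate([454, 377, 0]) cube([280, 303, 8]);
translate([454, 377, 8]) cube([280, 8, 316]);
translate([454, 672, 8]) cube([280, 8, 316]);
translate([454, 385, 8]) cube([8, 287, 316]);
translate([726, 385, 8]) cube([8, 287, 316]);


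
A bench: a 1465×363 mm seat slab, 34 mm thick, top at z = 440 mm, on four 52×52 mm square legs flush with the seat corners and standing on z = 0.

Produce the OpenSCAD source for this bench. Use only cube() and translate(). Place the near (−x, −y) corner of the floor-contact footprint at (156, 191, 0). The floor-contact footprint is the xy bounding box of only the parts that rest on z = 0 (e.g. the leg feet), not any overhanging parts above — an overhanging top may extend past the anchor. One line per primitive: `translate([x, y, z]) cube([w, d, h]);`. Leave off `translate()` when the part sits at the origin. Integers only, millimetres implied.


// leg_h = 440 − 34 = 406
translate([156, 191, 406]) cube([1465, 363, 34]);
translate([156, 191, 0]) cube([52, 52, 406]);
translate([156, 502, 0]) cube([52, 52, 406]);
translate([1569, 191, 0]) cube([52, 52, 406]);
translate([1569, 502, 0]) cube([52, 52, 406]);


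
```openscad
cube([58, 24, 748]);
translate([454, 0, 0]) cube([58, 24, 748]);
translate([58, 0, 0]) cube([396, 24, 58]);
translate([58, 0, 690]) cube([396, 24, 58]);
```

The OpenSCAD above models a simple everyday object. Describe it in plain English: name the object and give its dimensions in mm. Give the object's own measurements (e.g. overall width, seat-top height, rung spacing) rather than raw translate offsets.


A rectangular picture frame lying in the x–z plane (depth along y). The opening is 396 mm wide (x) by 632 mm tall (z), surrounded by a border 58 mm wide on all four sides. The frame is 24 mm deep and is made of two full-height vertical stiles with two horizontal rails fitted between them.


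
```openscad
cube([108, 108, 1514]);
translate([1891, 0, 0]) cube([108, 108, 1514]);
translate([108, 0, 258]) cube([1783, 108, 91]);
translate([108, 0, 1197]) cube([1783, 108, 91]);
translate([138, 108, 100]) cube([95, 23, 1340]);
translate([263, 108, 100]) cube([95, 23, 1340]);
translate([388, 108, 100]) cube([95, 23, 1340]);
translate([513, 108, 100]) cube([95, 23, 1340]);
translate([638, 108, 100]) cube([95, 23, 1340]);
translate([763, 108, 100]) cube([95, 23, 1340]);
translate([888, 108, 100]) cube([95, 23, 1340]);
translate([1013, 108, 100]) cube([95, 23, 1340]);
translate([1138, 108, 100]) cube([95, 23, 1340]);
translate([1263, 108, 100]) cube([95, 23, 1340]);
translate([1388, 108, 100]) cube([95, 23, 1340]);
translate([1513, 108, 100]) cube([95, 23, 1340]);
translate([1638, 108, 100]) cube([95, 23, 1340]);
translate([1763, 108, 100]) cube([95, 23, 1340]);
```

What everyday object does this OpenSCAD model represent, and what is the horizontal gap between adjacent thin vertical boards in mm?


A fence section. The picket gap is 30 mm.

Two posts, two rails, 14 pickets — a fence section. Span 1783 mm holds 14 pickets of 95 mm with 15 equal gaps: ⌊(1783 − 14·95) / 15⌋ = 30 mm.


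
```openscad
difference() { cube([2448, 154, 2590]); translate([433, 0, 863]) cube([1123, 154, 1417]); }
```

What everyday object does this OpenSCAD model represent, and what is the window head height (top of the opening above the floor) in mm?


A wall with a window opening. The window head height is 2280 mm.

A wall with a rectangular opening subtracted — a window. Sill at z = 863, opening 1417 mm tall, so the head is at 863 + 1417 = 2280 mm.


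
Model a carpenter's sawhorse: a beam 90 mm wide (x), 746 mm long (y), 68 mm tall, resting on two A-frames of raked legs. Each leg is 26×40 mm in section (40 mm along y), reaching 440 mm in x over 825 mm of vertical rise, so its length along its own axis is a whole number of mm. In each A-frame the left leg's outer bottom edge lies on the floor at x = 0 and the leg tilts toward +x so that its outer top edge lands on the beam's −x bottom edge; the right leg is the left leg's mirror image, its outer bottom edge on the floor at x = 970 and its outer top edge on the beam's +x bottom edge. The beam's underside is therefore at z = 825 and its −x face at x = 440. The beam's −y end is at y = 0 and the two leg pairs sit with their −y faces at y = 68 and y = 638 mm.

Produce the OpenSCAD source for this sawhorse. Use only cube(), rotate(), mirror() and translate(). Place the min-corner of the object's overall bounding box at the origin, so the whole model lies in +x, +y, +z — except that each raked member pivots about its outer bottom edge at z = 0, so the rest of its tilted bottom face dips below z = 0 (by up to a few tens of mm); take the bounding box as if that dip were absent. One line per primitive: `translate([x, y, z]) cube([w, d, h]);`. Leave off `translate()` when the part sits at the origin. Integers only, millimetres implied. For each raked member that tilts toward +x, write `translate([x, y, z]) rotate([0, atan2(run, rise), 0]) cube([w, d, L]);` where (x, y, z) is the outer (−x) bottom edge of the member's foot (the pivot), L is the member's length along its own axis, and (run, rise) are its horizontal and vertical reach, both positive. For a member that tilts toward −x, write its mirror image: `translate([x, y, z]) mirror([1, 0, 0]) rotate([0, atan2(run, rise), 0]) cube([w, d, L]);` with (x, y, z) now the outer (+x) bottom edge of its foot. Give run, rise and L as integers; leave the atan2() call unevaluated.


// leg length = √(440² + 825²) = 935
// right-leg outer foot x = 2·440 + 90 = 970
// beam min-corner = (440, 0, 825)
translate([440, 0, 825]) cube([90, 746, 68]);
translate([0, 68, 0]) rotate([0, atan2(440, 825), 0]) cube([26, 40, 935]);
translate([970, 68, 0]) mirror([1, 0, 0]) rotate([0, atan2(440, 825), 0]) cube([26, 40, 935]);
translate([0, 638, 0]) rotate([0, atan2(440, 825), 0]) cube([26, 40, 935]);
translate([970, 638, 0]) mirror([1, 0, 0]) rotate([0, atan2(440, 825), 0]) cube([26, 40, 935]);


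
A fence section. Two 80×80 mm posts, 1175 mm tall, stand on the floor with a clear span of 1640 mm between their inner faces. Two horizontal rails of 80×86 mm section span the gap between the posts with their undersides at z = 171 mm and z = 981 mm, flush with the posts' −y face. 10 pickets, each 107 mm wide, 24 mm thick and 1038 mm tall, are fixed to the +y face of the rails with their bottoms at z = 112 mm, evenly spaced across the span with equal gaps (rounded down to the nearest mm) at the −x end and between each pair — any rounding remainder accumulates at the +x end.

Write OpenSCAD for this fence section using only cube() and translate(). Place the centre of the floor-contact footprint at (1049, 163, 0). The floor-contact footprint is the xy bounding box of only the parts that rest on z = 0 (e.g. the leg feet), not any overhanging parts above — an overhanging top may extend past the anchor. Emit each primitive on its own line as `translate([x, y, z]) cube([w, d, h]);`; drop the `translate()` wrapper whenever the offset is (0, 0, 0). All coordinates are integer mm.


translate([149, 123, 0]) cube([80, 80, 1175]);
translate([1869, 123, 0]) cube([80, 80, 1175]);
translate([229, 123, 171]) cube([1640, 80, 86]);
translate([229, 123, 981]) cube([1640, 80, 86]);
translate([280, 203, 112]) cube([107, 24, 1038]);
translate([438, 203, 112]) cube([107, 24, 1038]);
translate([596, 203, 112]) cube([107, 24, 1038]);
translate([754, 203, 112]) cube([107, 24, 1038]);
translate([912, 203, 112]) cube([107, 24, 1038]);
translate([1070, 203, 112]) cube([107, 24, 1038]);
translate([1228, 203, 112]) cube([107, 24, 1038]);
translate([1386, 203, 112]) cube([107, 24, 1038]);
translate([1544, 203, 112]) cube([107, 24, 1038]);
translate([1702, 203, 112]) cube([107, 24, 1038]);


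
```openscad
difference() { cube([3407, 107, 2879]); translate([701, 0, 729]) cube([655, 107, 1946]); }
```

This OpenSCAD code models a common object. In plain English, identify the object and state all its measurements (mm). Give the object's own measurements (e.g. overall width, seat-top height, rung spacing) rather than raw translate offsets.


A wall 3407 mm long (x), 107 mm thick (y), 2879 mm tall, with a rectangular window opening cut through it. The opening is 655 mm wide and 1946 mm tall; its sill is at z = 729 mm and its near (−x) edge is 701 mm from the wall's −x end. The opening passes through the full wall thickness.


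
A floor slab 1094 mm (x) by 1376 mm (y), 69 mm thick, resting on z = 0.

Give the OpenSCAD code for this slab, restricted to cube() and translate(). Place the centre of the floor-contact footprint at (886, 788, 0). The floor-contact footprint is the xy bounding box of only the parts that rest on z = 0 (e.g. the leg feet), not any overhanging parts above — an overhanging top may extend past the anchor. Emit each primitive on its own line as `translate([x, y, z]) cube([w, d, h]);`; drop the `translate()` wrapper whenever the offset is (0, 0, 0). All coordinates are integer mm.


translate([339, 100, 0]) cube([1094, 1376, 69]);


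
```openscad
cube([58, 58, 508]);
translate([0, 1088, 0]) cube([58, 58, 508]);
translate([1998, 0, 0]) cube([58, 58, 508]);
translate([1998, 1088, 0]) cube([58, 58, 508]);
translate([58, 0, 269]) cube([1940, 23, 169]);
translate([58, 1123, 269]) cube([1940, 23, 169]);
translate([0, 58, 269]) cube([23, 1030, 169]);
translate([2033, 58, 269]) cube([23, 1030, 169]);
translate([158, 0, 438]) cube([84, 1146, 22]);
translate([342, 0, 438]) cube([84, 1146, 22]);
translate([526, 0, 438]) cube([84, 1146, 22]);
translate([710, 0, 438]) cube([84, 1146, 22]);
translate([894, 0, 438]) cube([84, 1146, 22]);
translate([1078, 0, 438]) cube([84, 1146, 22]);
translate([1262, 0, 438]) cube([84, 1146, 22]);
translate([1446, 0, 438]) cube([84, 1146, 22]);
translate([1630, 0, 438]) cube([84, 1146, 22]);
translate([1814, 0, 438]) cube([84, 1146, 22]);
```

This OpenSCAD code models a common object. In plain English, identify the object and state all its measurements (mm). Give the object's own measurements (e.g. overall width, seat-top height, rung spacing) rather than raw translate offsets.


A bed frame 2056 mm long (x) by 1146 mm wide (y). Four 58×58 mm corner posts, 508 mm tall, at the corners of the footprint. Four rails of 23 mm thickness and 169 mm height run between adjacent posts with their undersides at z = 269 mm, their outer faces flush with the outside of the frame (the two x-running rails run between the posts' inner faces; the two y-running rails run between the posts' inner faces). 10 slats, each 84 mm wide (x) and 22 mm thick, lie across the top of the two x-running rails, running the full 1146 mm width of the frame in y; along x they sit between the end posts with a 100 mm gap after the −x posts and between neighbouring slats and before the +x posts.


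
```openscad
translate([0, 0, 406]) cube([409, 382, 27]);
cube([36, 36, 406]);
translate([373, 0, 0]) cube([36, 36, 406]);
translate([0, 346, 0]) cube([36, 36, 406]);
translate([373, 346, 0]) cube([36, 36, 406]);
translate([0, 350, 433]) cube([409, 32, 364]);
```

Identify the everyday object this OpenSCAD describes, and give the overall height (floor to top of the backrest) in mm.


A chair. The overall height is 797 mm.

A slab on four corner posts with a tall panel at the back — a chair. The seat slab sits at z = 406 with thickness 27, and the 364 mm backrest starts at the seat top, so the overall height is 406 + 27 + 364 = 797 mm.


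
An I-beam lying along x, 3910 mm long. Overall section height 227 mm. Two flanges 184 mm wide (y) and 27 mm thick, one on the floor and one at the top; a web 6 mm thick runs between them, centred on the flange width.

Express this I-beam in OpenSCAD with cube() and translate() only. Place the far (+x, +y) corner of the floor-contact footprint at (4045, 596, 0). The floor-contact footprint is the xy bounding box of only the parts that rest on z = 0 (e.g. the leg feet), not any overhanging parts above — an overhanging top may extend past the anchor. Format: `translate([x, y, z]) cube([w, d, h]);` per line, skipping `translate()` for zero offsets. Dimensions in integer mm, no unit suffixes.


translate([135, 412, 0]) cube([3910, 184, 27]);
translate([135, 501, 27]) cube([3910, 6, 173]);
translate([135, 412, 200]) cube([3910, 184, 27]);


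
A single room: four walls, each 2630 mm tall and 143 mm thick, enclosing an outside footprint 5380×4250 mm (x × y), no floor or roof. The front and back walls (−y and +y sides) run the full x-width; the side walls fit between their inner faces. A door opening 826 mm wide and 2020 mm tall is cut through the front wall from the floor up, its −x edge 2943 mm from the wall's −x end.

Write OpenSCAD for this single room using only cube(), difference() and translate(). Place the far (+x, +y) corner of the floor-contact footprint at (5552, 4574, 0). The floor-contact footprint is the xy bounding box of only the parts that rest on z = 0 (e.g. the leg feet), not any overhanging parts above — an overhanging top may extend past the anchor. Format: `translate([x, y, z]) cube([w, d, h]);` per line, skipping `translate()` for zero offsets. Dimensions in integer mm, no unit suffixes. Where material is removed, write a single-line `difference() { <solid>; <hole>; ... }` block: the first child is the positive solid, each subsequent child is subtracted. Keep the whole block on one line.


difference() { translate([172, 324, 0]) cube([5380, 143, 2630]); translate([3115, 324, 0]) cube([826, 143, 2020]); }
translate([172, 4431, 0]) cube([5380, 143, 2630]);
translate([172, 467, 0]) cube([143, 3964, 2630]);
translate([5409, 467, 0]) cube([143, 3964, 2630]);


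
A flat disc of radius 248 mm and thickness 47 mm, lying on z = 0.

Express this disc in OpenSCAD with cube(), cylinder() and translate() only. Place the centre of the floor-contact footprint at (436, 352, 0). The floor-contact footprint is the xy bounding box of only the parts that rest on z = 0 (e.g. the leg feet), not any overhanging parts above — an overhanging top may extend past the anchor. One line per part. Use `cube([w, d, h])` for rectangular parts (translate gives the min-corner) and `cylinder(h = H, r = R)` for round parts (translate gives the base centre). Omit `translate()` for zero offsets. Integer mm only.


translate([436, 352, 0]) cylinder(h = 47, r = 248);


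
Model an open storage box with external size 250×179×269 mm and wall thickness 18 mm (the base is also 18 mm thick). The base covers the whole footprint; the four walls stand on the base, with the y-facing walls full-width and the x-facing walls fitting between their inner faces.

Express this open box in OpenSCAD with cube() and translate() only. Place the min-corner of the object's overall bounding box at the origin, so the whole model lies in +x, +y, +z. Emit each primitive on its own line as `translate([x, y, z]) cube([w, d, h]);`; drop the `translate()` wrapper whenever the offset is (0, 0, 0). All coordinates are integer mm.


cube([250, 179, 18]);
translate([0, 0, 18]) cube([250, 18, 251]);
translate([0, 161, 18]) cube([250, 18, 251]);
translate([0, 18, 18]) cube([18, 143, 251]);
translate([232, 18, 18]) cube([18, 143, 251]);


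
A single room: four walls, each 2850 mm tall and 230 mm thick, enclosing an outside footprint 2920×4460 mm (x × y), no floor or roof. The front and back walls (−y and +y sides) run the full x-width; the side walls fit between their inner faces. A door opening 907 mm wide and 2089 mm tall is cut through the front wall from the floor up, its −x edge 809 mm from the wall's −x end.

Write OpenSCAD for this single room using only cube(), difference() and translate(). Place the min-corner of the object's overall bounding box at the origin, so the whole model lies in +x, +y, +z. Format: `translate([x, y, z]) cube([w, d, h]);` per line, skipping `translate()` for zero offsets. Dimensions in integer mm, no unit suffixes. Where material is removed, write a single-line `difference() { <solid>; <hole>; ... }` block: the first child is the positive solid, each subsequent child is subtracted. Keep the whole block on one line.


difference() { cube([2920, 230, 2850]); translate([809, 0, 0]) cube([907, 230, 2089]); }
translate([0, 4230, 0]) cube([2920, 230, 2850]);
translate([0, 230, 0]) cube([230, 4000, 2850]);
translate([2690, 230, 0]) cube([230, 4000, 2850]);


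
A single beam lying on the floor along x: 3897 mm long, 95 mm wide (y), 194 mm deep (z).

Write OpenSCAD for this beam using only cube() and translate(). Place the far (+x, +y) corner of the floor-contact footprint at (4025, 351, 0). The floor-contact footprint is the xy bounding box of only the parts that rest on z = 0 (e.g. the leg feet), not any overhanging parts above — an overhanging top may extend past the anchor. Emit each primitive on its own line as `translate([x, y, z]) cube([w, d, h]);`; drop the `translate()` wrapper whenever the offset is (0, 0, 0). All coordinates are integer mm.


translate([128, 256, 0]) cube([3897, 95, 194]);


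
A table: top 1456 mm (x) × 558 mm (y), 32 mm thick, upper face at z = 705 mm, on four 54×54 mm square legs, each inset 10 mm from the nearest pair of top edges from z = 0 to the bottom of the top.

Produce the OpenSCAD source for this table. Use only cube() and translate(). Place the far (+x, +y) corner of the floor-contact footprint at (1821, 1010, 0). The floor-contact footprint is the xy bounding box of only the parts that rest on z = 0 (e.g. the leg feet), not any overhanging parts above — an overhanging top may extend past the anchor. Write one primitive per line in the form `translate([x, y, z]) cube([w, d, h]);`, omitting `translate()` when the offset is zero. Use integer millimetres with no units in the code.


translate([375, 462, 673]) cube([1456, 558, 32]);
translate([385, 472, 0]) cube([54, 54, 673]);
translate([1767, 472, 0]) cube([54, 54, 673]);
translate([385, 956, 0]) cube([54, 54, 673]);
translate([1767, 956, 0]) cube([54, 54, 673]);


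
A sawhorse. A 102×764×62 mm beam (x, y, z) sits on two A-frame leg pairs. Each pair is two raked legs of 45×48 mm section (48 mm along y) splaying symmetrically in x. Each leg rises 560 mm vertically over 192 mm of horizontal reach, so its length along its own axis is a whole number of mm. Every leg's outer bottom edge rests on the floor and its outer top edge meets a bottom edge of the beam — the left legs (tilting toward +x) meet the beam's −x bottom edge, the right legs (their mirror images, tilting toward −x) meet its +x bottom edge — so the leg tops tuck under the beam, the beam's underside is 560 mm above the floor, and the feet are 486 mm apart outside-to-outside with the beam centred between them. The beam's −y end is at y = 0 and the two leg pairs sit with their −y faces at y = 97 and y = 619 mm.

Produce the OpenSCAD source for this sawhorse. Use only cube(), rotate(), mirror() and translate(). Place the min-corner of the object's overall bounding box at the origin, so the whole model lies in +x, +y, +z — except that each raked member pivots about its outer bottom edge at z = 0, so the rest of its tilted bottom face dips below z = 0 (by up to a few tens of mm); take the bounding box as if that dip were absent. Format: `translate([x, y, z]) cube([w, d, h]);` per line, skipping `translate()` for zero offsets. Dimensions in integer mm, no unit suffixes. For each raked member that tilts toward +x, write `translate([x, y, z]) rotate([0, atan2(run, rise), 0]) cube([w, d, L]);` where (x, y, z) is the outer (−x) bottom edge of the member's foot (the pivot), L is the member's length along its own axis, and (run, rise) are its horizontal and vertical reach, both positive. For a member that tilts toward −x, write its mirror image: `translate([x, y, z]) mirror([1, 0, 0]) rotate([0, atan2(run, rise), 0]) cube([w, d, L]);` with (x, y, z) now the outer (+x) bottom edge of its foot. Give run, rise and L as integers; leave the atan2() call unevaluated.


translate([192, 0, 560]) cube([102, 764, 62]);
translate([0, 97, 0]) rotate([0, atan2(192, 560), 0]) cube([45, 48, 592]);
translate([486, 97, 0]) mirror([1, 0, 0]) rotate([0, atan2(192, 560), 0]) cube([45, 48, 592]);
translate([0, 619, 0]) rotate([0, atan2(192, 560), 0]) cube([45, 48, 592]);
translate([486, 619, 0]) mirror([1, 0, 0]) rotate([0, atan2(192, 560), 0]) cube([45, 48, 592]);


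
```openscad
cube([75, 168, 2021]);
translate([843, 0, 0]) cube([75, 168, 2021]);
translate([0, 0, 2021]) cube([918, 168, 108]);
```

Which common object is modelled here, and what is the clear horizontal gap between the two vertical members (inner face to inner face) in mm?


A door frame. The clear opening width is 768 mm.

Two 2021 mm tall posts with a header on top — a door frame. The left jamb is 75 mm wide at x = 0; the right jamb starts at x = 843. The clear opening is 843 − 75 = 768 mm.


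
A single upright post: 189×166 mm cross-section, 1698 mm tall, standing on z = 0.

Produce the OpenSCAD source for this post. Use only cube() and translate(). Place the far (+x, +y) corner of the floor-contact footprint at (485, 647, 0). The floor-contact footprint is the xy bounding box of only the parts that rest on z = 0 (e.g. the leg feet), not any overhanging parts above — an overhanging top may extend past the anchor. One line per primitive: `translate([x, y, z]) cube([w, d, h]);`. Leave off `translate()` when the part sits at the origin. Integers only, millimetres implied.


translate([296, 481, 0]) cube([189, 166, 1698]);


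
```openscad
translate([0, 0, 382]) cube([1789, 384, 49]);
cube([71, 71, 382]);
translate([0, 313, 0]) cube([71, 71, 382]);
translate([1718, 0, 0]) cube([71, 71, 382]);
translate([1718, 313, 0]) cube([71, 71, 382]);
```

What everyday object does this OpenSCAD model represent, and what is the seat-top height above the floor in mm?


A bench. The seat-top height is 431 mm.

A long slab on four corner posts — a bench. The slab sits at z = 382 with thickness 49, so the top is 382 + 49 = 431 mm.


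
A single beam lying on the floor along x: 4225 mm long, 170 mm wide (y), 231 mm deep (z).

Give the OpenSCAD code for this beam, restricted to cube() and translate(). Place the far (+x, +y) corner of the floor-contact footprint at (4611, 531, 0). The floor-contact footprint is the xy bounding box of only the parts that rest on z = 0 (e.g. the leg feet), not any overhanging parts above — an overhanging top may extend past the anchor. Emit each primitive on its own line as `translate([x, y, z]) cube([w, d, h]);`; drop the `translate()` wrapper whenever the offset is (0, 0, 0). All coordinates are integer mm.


translate([386, 361, 0]) cube([4225, 170, 231]);


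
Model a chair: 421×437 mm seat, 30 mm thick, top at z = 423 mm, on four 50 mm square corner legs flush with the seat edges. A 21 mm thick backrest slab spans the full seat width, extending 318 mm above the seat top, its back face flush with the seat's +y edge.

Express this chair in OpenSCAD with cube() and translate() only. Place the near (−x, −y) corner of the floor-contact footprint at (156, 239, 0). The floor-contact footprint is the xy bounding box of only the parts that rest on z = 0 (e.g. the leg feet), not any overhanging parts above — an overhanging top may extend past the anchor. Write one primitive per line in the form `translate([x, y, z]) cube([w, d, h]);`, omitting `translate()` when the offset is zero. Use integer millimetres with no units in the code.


// leg_h = 423 - 30 = 393
translate([156, 239, 393]) cube([421, 437, 30]);
translate([156, 239, 0]) cube([50, 50, 393]);
translate([527, 239, 0]) cube([50, 50, 393]);
translate([156, 626, 0]) cube([50, 50, 393]);
translate([527, 626, 0]) cube([50, 50, 393]);
translate([156, 655, 423]) cube([421, 21, 318]);


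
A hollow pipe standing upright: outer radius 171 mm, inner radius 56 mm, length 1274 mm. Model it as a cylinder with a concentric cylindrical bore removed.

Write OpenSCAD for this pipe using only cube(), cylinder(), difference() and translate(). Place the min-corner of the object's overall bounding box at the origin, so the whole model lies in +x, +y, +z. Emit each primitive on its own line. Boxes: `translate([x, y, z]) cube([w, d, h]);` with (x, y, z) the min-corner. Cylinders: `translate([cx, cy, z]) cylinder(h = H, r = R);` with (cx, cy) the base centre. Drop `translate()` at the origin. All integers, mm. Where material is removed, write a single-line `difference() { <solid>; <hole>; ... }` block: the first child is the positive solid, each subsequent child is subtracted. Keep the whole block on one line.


difference() { translate([171, 171, 0]) cylinder(h = 1274, r = 171); translate([171, 171, 0]) cylinder(h = 1274, r = 56); }


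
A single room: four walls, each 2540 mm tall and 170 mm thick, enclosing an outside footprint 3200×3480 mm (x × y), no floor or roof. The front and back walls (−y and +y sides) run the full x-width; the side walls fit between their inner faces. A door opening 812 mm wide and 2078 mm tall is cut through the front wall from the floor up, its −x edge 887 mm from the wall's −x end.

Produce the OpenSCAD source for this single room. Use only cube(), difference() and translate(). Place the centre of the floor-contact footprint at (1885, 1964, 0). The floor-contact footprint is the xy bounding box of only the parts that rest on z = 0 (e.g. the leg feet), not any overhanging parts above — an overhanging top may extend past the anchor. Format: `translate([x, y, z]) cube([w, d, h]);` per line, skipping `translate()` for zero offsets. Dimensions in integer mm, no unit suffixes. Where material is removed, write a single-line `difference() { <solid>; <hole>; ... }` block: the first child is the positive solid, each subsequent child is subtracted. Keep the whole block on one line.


difference() { translate([285, 224, 0]) cube([3200, 170, 2540]); translate([1172, 224, 0]) cube([812, 170, 2078]); }
translate([285, 3534, 0]) cube([3200, 170, 2540]);
translate([285, 394, 0]) cube([170, 3140, 2540]);
translate([3315, 394, 0]) cube([170, 3140, 2540]);


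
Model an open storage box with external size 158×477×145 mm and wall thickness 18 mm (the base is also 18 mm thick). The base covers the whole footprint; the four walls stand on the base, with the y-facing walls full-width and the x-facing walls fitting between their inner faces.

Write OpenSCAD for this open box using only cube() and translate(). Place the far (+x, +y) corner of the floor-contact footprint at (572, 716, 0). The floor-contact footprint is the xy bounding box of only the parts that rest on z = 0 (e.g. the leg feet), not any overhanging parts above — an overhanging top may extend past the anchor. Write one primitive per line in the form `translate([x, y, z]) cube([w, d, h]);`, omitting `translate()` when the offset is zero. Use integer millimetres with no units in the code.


translate([414, 239, 0]) cube([158, 477, 18]);
translate([414, 239, 18]) cube([158, 18, 127]);
translate([414, 698, 18]) cube([158, 18, 127]);
translate([414, 257, 18]) cube([18, 441, 127]);
translate([554, 257, 18]) cube([18, 441, 127]);


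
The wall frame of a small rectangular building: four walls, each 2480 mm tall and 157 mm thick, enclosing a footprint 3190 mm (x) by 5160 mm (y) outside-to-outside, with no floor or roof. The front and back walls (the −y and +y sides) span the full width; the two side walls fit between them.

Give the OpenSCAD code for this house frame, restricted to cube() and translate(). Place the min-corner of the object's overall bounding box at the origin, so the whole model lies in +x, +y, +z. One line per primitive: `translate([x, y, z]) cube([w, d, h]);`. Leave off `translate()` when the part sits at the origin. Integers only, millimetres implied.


cube([3190, 157, 2480]);
translate([0, 5003, 0]) cube([3190, 157, 2480]);
translate([0, 157, 0]) cube([157, 4846, 2480]);
translate([3033, 157, 0]) cube([157, 4846, 2480]);


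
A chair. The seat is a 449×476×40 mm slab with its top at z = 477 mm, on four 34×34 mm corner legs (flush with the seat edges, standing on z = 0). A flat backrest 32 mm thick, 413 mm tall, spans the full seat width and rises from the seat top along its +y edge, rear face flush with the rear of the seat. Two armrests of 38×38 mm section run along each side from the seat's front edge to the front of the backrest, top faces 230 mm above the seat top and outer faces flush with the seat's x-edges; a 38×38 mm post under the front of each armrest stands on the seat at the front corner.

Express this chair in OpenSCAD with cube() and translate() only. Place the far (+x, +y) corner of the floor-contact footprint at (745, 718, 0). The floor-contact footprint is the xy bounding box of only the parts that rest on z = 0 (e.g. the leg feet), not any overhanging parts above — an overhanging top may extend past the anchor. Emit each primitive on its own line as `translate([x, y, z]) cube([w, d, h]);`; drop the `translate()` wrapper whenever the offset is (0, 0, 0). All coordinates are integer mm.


// leg_h = 477 - 40 = 437
// arm post h = 230 - 38 = 192
translate([296, 242, 437]) cube([449, 476, 40]);
translate([296, 242, 0]) cube([34, 34, 437]);
translate([711, 242, 0]) cube([34, 34, 437]);
translate([296, 684, 0]) cube([34, 34, 437]);
translate([711, 684, 0]) cube([34, 34, 437]);
translate([296, 686, 477]) cube([449, 32, 413]);
translate([296, 242, 669]) cube([38, 444, 38]);
translate([707, 242, 669]) cube([38, 444, 38]);
translate([296, 242, 477]) cube([38, 38, 192]);
translate([707, 242, 477]) cube([38, 38, 192]);


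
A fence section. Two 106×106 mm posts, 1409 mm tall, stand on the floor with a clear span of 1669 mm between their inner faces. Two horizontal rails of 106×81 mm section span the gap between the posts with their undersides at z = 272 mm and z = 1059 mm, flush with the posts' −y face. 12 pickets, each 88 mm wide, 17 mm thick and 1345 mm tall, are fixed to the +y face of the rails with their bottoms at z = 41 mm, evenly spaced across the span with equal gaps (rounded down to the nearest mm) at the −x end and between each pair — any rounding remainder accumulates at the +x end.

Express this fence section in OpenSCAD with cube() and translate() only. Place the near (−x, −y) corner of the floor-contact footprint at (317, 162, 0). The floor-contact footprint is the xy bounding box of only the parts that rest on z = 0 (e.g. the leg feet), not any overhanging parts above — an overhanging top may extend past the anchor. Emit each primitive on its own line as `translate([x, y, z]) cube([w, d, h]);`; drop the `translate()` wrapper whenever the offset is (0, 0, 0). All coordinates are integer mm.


translate([317, 162, 0]) cube([106, 106, 1409]);
translate([2092, 162, 0]) cube([106, 106, 1409]);
translate([423, 162, 272]) cube([1669, 106, 81]);
translate([423, 162, 1059]) cube([1669, 106, 81]);
translate([470, 268, 41]) cube([88, 17, 1345]);
translate([605, 268, 41]) cube([88, 17, 1345]);
translate([740, 268, 41]) cube([88, 17, 1345]);
translate([875, 268, 41]) cube([88, 17, 1345]);
translate([1010, 268, 41]) cube([88, 17, 1345]);
translate([1145, 268, 41]) cube([88, 17, 1345]);
translate([1280, 268, 41]) cube([88, 17, 1345]);
translate([1415, 268, 41]) cube([88, 17, 1345]);
translate([1550, 268, 41]) cube([88, 17, 1345]);
translate([1685, 268, 41]) cube([88, 17, 1345]);
translate([1820, 268, 41]) cube([88, 17, 1345]);
translate([1955, 268, 41]) cube([88, 17, 1345]);


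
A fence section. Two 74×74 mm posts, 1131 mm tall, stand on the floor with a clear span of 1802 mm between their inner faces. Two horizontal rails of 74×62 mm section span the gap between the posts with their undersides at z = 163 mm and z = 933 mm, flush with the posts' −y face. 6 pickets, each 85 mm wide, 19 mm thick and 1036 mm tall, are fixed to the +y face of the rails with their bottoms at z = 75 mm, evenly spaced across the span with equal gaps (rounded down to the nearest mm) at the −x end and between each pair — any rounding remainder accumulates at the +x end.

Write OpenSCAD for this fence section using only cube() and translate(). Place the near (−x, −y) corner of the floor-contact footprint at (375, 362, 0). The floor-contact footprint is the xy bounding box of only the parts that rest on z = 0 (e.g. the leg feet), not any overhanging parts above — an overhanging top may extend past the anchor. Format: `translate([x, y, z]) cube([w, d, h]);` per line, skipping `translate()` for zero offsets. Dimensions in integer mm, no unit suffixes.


translate([375, 362, 0]) cube([74, 74, 1131]);
translate([2251, 362, 0]) cube([74, 74, 1131]);
translate([449, 362, 163]) cube([1802, 74, 62]);
translate([449, 362, 933]) cube([1802, 74, 62]);
translate([633, 436, 75]) cube([85, 19, 1036]);
translate([902, 436, 75]) cube([85, 19, 1036]);
translate([1171, 436, 75]) cube([85, 19, 1036]);
translate([1440, 436, 75]) cube([85, 19, 1036]);
translate([1709, 436, 75]) cube([85, 19, 1036]);
translate([1978, 436, 75]) cube([85, 19, 1036]);


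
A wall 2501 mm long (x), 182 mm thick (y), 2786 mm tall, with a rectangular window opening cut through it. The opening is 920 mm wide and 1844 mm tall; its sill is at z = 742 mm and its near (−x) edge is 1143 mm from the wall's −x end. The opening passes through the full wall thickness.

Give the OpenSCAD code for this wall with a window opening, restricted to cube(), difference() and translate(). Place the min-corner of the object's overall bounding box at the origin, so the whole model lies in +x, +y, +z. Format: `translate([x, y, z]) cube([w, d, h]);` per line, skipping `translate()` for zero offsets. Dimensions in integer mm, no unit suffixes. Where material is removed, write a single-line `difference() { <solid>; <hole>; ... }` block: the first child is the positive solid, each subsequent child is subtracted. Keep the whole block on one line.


difference() { cube([2501, 182, 2786]); translate([1143, 0, 742]) cube([920, 182, 1844]); }
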